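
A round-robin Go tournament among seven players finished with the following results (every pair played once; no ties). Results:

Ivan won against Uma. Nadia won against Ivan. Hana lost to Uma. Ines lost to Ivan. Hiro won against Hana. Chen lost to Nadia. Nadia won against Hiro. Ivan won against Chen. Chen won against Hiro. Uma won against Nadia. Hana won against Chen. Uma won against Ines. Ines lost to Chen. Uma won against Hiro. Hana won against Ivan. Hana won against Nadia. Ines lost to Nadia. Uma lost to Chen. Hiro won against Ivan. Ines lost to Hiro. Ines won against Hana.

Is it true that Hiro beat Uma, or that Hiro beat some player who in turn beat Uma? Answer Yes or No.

Yes

Hiro did not beat Uma directly.
Hiro beat Ivan, Hana, Ines. Of those, Ivan beat Uma.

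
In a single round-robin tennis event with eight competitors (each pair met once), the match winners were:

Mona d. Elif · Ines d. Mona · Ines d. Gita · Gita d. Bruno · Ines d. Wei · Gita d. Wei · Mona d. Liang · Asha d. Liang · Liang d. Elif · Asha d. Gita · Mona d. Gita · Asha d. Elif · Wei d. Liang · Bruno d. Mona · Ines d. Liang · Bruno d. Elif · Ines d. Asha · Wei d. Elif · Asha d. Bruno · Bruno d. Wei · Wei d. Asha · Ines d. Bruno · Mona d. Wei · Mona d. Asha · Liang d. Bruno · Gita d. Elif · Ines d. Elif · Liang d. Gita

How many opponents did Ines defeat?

Ines' results: beat Mona, Elif, Wei, Liang, Gita, Asha, Bruno; lost to no one.
That is 7 wins.

7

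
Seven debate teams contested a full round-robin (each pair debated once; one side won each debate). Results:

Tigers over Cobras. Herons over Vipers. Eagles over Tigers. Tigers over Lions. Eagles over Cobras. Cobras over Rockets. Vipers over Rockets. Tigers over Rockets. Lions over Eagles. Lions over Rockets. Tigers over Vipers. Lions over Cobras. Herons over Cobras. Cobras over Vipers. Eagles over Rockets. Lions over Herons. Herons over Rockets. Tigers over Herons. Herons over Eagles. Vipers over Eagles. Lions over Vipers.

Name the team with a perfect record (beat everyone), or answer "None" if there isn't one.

Highest win total is Tigers with 5 (out of 6 possible).
Tigers lost to Eagles, so no team went undefeated.

None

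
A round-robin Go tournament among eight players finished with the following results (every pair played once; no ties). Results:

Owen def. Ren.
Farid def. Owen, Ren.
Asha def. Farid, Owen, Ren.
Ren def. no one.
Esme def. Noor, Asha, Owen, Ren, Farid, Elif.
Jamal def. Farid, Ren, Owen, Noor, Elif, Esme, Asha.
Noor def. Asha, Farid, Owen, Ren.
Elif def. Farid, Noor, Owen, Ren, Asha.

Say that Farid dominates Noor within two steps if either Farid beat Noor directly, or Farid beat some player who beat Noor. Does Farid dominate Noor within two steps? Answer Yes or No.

Farid did not beat Noor directly.
Farid beat Ren, Owen, but each of them lost to Noor. No two-step path.

No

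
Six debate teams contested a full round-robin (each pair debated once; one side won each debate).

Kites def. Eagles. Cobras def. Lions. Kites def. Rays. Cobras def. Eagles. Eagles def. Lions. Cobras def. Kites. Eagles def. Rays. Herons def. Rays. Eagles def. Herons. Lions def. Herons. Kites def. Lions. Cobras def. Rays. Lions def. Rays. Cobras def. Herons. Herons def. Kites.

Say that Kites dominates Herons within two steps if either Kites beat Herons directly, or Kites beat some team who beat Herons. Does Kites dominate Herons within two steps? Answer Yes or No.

Yes

Kites did not beat Herons directly.
Kites beat Eagles, Rays, Lions. Of those, Eagles beat Herons.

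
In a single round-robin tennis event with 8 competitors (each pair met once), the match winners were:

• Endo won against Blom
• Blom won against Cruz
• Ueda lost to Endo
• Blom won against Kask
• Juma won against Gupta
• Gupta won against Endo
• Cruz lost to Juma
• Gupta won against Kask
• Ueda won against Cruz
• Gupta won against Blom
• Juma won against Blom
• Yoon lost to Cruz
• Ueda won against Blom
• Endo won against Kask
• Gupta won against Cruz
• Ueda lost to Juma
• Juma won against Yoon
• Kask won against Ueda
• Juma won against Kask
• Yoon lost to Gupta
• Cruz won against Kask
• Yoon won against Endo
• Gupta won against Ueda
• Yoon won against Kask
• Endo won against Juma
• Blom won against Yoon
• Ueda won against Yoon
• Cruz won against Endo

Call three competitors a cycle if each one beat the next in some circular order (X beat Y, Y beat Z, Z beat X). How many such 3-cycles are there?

Win totals: Kask 1, Endo 4, Blom 3, Gupta 6, Cruz 3, Juma 6, Ueda 3, Yoon 2.
A competitor with w wins dominates both others in C(w,2) triples; summing gives 0 + 6 + 3 + 15 + 3 + 15 + 3 + 1 = 46 transitive triples.
Total triples C(8,3) = 56, so cyclic triples = 56 − 46 = 10.

10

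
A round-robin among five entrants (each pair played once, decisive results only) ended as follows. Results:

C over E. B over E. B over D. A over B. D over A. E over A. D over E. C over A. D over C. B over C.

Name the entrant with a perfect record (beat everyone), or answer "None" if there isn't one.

Highest win total is D with 3 (out of 4 possible).
D lost to B, so no entrant went undefeated.

None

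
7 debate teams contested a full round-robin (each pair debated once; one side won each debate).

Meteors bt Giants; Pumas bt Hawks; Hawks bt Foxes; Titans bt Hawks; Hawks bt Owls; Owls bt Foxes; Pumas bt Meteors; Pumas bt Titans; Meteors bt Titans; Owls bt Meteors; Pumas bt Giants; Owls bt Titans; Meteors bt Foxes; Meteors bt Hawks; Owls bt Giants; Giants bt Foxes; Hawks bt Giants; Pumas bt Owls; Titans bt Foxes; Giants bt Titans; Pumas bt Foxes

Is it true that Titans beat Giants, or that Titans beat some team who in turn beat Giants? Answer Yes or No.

Yes

Titans did not beat Giants directly.
Titans beat Foxes, Hawks. Of those, Hawks beat Giants.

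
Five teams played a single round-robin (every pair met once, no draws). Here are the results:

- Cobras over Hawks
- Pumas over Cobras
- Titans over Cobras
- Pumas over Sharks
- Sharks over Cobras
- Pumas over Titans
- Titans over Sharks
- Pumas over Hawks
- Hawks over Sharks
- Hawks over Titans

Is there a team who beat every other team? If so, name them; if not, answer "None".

Pumas has 4 wins out of 4 opponents — a perfect record.

Pumas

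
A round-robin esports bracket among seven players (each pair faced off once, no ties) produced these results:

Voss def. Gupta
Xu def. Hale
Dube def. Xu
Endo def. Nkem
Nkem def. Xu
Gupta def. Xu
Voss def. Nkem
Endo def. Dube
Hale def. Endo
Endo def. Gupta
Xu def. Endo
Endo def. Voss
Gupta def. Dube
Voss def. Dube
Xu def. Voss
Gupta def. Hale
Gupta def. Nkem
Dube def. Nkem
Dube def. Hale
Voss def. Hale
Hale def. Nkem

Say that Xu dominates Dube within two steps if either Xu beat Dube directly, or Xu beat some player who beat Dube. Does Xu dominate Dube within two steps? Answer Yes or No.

Xu did not beat Dube directly.
Xu beat Endo, Hale, Voss. Of those, Endo beat Dube.

Yes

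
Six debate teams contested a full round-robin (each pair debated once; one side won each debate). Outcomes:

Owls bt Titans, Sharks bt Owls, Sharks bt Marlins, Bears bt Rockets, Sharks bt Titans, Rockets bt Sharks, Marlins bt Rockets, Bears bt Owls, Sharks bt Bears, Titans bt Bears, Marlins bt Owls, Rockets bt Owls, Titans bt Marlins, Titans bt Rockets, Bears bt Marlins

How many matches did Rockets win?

Rockets' results: beat Sharks, Owls; lost to Marlins, Titans, Bears.
That is 2 wins.

2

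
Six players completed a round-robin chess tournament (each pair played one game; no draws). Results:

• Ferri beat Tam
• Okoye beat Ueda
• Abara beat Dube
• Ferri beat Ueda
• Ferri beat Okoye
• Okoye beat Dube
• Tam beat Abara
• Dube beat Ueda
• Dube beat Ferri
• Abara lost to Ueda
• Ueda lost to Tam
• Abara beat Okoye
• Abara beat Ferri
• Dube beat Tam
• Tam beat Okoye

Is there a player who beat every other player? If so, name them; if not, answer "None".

None

Highest win total is Tam with 3 (out of 5 possible).
Tam lost to Dube, Ferri, so no player went undefeated.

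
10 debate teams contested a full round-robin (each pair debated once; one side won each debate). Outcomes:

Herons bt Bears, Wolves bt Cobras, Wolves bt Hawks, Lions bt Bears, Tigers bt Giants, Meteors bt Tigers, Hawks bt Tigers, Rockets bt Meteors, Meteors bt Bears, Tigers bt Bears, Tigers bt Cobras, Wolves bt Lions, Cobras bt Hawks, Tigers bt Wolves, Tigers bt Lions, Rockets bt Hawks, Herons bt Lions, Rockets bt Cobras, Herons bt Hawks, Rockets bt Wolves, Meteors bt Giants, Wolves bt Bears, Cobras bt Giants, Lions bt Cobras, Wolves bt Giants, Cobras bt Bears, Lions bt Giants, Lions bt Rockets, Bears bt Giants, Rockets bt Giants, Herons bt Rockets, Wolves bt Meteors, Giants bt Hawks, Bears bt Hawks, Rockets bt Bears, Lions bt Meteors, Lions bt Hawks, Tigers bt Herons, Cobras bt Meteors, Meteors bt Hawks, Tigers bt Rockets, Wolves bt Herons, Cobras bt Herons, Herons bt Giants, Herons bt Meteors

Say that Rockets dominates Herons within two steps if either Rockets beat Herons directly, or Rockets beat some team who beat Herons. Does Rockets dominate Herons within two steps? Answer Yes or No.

Yes

Rockets did not beat Herons directly.
Rockets beat Bears, Hawks, Giants, Cobras, Wolves, Meteors. Of those, Cobras beat Herons.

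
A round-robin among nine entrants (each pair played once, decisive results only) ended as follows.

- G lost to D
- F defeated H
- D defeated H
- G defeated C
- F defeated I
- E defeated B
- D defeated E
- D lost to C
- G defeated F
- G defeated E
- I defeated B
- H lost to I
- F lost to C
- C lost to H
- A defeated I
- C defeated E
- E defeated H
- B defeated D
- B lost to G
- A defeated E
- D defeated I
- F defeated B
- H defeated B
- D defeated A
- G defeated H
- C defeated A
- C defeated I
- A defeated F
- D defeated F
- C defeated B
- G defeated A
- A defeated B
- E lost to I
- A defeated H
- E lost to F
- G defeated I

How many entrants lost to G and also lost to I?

3

G beat: A, B, C, E, F, H, I.
I beat: B, E, H.
Both beat: B, E, H — 3.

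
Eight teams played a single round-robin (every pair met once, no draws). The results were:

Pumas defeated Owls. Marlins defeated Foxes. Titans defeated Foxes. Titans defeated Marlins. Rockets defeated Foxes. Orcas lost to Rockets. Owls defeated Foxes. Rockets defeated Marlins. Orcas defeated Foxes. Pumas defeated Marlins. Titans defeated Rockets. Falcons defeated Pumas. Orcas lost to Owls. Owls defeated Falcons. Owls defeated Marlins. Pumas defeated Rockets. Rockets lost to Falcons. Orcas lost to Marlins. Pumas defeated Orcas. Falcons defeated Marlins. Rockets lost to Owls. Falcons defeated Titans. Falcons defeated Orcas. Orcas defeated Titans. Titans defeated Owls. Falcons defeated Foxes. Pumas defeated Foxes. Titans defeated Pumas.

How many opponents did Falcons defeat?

6

Falcons' results: beat Pumas, Titans, Marlins, Rockets, Foxes, Orcas; lost to Owls.
That is 6 wins.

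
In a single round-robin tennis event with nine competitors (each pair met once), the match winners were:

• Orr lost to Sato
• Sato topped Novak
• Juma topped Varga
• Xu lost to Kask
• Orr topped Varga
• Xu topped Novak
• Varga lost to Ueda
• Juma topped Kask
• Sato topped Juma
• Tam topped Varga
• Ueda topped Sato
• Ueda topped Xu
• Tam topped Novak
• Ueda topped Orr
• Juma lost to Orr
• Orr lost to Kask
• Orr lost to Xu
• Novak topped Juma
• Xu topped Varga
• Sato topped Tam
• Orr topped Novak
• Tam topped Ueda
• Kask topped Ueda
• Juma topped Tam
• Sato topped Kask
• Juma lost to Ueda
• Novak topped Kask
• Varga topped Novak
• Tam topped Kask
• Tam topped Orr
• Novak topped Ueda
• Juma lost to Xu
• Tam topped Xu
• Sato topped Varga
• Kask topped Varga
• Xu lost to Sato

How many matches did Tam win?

6

Tam's results: beat Xu, Kask, Orr, Varga, Ueda, Novak; lost to Juma, Sato.
That is 6 wins.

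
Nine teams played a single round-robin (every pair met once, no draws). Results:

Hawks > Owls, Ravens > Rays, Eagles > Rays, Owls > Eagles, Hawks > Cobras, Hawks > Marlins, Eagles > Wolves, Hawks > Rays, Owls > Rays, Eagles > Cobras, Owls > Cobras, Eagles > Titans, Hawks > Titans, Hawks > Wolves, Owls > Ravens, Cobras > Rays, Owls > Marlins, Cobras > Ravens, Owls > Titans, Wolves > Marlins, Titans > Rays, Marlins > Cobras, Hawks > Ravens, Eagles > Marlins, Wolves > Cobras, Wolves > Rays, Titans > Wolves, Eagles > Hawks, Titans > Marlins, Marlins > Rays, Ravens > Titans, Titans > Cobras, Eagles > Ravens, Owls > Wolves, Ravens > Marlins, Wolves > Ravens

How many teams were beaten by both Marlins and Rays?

Marlins beat: Cobras, Rays.
Rays beat: no one.
No one was beaten by both.

0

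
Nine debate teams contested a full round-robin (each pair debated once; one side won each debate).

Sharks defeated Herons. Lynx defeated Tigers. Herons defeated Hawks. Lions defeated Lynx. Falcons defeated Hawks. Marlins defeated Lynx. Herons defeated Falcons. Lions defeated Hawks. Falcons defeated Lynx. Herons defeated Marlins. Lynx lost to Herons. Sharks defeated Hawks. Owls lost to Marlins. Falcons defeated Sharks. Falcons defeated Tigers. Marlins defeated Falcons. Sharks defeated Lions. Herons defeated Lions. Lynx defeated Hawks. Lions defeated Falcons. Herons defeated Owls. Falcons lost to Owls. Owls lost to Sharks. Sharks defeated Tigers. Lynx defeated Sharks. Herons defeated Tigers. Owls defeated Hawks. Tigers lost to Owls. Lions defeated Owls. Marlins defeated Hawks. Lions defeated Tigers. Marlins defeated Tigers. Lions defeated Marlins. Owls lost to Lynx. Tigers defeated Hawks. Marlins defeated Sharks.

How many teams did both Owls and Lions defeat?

Owls beat: Falcons, Tigers, Hawks.
Lions beat: Falcons, Marlins, Lynx, Tigers, Owls, Hawks.
Both beat: Falcons, Tigers, Hawks — 3.

3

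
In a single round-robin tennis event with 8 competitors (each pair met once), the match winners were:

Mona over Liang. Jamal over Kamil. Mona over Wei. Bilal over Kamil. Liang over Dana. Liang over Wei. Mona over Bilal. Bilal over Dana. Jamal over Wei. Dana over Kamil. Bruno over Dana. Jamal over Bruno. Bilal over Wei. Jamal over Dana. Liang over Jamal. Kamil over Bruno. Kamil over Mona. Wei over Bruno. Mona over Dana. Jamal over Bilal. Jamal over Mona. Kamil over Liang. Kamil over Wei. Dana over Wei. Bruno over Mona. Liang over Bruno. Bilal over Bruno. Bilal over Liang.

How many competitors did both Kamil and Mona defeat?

Kamil beat: Wei, Liang, Bruno, Mona.
Mona beat: Wei, Liang, Bilal, Dana.
Both beat: Wei, Liang — 2.

2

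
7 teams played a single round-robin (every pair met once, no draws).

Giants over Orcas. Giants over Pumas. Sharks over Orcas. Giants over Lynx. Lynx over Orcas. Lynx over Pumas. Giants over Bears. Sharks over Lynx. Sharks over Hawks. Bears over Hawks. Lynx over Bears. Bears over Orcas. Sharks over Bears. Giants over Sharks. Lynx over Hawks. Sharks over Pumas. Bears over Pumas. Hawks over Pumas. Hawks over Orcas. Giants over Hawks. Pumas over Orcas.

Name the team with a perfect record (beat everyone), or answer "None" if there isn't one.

Giants has 6 wins out of 6 opponents — a perfect record.

Giants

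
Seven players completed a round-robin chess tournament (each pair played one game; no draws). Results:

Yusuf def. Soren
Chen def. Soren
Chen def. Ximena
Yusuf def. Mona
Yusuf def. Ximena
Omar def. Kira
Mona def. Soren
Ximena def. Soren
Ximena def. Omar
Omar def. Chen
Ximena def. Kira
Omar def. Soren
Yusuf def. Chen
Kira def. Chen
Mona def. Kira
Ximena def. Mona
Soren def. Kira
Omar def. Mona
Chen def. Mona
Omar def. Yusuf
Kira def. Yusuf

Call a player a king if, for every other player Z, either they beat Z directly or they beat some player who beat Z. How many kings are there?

3

Soren cannot reach Mona, Ximena, Omar in two steps.
Mona cannot reach Ximena, Omar in two steps.
Ximena reaches everyone (king).
Yusuf reaches everyone (king).
Kira cannot reach Omar in two steps.
Chen cannot reach Yusuf in two steps.
Omar reaches everyone (king).
Kings: Ximena, Yusuf, Omar — 3.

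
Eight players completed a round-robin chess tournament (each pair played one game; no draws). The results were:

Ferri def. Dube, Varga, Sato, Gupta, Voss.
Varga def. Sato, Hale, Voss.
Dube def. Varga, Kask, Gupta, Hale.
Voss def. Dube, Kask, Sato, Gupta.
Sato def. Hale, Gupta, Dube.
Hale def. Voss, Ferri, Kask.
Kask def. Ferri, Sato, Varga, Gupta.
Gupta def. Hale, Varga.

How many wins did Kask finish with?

Kask's results: beat Gupta, Sato, Varga, Ferri; lost to Voss, Hale, Dube.
That is 4 wins.

4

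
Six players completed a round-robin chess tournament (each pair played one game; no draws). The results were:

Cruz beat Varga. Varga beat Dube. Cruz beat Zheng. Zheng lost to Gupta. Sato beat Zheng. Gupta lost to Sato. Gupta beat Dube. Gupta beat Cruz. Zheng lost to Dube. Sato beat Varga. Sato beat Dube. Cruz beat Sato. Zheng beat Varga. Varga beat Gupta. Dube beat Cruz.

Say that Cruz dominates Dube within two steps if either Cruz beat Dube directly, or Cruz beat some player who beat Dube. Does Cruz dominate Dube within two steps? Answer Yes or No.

Cruz did not beat Dube directly.
Cruz beat Sato, Zheng, Varga. Of those, Sato beat Dube.

Yes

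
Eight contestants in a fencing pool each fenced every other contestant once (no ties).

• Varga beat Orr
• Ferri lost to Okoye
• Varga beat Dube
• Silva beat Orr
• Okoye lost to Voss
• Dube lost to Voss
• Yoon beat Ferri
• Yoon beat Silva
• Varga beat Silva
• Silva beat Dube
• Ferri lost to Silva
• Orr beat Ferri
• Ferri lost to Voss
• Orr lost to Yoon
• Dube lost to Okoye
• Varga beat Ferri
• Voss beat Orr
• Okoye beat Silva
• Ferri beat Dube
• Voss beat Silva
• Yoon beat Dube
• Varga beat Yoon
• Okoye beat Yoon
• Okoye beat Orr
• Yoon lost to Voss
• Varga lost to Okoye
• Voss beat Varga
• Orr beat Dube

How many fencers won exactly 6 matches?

1

Win totals: Dube 0, Orr 2, Varga 5, Ferri 1, Silva 3, Voss 7, Yoon 4, Okoye 6.
Exactly 6: Okoye — 1 fencer.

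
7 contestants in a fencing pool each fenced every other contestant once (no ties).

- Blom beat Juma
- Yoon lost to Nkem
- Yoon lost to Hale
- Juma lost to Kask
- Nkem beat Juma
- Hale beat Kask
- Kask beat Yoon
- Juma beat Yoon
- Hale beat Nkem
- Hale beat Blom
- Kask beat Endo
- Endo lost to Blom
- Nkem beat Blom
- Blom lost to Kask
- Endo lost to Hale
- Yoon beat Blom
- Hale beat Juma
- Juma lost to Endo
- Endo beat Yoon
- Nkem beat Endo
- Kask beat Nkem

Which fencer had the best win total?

Win totals: Hale 6, Endo 2, Yoon 1, Nkem 4, Blom 2, Kask 5, Juma 1.
Hale leads with 6 wins (next highest: 5).

Hale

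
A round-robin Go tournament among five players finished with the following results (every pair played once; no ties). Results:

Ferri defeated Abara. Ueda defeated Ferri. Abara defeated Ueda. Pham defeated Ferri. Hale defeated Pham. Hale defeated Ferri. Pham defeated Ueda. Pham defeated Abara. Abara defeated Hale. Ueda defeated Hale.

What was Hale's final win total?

2

Hale's results: beat Pham, Ferri; lost to Abara, Ueda.
That is 2 wins.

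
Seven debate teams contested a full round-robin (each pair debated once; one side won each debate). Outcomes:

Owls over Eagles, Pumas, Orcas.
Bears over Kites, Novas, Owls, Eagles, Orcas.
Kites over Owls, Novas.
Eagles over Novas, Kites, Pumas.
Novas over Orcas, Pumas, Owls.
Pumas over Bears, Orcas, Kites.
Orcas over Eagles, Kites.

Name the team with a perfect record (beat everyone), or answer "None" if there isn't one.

None

Highest win total is Bears with 5 (out of 6 possible).
Bears lost to Pumas, so no team went undefeated.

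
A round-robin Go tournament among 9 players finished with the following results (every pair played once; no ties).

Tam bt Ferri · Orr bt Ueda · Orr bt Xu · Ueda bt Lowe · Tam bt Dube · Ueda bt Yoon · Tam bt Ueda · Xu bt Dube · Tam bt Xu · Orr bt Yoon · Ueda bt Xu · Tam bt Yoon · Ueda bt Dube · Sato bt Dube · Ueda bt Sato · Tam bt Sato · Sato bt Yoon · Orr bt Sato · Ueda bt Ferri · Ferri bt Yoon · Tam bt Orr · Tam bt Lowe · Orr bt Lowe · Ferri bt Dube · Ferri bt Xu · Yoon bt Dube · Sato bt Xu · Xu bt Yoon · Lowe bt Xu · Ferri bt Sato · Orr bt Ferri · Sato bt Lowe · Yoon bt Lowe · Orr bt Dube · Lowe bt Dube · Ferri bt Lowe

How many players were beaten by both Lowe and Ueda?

Lowe beat: Xu, Dube.
Ueda beat: Lowe, Xu, Dube, Sato, Yoon, Ferri.
Both beat: Xu, Dube — 2.

2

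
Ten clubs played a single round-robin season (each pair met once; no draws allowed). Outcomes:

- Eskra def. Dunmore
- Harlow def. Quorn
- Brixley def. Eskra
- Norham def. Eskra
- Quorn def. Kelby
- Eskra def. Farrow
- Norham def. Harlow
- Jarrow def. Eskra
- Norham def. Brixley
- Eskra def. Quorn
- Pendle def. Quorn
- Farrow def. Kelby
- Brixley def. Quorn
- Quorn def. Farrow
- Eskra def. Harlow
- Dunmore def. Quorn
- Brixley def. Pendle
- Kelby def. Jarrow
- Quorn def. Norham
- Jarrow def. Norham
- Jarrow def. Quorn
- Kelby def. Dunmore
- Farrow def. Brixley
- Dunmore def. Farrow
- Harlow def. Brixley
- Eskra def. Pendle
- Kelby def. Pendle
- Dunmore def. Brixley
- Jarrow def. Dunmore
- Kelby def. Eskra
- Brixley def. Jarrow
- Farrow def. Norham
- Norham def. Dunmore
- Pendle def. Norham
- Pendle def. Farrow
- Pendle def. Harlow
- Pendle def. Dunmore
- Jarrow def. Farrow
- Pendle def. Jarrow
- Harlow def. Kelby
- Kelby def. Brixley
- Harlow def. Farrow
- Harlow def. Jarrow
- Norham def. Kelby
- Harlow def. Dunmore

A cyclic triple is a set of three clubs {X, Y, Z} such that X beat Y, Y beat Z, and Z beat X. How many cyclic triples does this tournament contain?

Win totals: Pendle 6, Kelby 5, Quorn 3, Dunmore 3, Norham 5, Farrow 3, Jarrow 5, Brixley 4, Harlow 6, Eskra 5.
A club with w wins dominates both others in C(w,2) triples; summing gives 15 + 10 + 3 + 3 + 10 + 3 + 10 + 6 + 15 + 10 = 85 transitive triples.
Total triples C(10,3) = 120, so cyclic triples = 120 − 85 = 35.

35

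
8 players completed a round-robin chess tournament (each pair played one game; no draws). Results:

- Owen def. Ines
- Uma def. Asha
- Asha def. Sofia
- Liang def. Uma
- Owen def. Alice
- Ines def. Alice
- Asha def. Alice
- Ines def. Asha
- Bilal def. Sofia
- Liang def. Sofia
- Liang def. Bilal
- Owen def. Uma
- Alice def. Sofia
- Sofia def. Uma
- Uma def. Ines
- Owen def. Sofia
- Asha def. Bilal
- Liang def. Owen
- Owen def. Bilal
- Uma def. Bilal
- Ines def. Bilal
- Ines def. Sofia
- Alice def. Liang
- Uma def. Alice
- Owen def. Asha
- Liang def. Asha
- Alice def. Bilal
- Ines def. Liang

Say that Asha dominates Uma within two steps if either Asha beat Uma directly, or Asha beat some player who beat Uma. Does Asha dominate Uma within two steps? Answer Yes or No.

Yes

Asha did not beat Uma directly.
Asha beat Alice, Sofia, Bilal. Of those, Sofia beat Uma.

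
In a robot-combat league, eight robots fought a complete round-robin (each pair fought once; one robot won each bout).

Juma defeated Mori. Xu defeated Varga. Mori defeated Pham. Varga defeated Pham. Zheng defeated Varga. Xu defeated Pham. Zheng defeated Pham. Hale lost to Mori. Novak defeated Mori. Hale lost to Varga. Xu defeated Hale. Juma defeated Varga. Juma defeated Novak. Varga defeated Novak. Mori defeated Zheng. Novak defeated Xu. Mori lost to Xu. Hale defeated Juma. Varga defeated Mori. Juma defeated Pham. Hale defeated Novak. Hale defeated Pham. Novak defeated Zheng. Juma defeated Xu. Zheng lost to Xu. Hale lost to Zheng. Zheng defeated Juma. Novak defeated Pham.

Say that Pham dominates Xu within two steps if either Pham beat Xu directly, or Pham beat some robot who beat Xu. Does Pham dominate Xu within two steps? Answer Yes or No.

No

Pham did not beat Xu directly.
Pham beat no one, so there is no intermediate robot.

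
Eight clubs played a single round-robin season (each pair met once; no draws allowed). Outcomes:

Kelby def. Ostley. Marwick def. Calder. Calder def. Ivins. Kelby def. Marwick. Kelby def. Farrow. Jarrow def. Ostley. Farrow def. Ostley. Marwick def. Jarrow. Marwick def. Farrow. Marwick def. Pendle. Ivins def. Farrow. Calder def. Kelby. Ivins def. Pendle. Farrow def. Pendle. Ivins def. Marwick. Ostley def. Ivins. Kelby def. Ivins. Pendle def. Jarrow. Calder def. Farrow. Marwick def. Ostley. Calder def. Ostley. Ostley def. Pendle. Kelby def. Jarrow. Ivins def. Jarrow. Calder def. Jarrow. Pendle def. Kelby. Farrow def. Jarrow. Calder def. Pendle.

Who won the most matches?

Win totals: Farrow 3, Pendle 2, Ostley 2, Jarrow 1, Marwick 5, Calder 6, Ivins 4, Kelby 5.
Calder leads with 6 wins (next highest: 5).

Calder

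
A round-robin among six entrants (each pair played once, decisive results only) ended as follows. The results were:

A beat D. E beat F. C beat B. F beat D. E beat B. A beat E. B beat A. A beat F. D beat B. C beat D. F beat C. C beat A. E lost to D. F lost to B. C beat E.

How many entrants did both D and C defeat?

D beat: B, E.
C beat: A, B, D, E.
Both beat: B, E — 2.

2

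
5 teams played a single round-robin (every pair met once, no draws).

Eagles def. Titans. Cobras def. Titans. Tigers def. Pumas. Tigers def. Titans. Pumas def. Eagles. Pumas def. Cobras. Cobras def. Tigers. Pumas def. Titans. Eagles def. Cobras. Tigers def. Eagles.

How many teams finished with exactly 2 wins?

Win totals: Pumas 3, Eagles 2, Tigers 3, Titans 0, Cobras 2.
Exactly 2: Eagles, Cobras — 2 teams.

2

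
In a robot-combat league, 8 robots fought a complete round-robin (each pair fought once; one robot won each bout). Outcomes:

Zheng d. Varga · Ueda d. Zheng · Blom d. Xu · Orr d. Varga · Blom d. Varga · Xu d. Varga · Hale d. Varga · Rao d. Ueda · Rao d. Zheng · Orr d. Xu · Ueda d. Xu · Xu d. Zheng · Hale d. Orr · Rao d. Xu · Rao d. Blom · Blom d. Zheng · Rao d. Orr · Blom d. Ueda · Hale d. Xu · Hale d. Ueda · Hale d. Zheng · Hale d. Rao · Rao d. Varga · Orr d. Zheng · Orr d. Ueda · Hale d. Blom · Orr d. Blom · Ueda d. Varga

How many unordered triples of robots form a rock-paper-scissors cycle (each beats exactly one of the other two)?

Win totals: Rao 6, Blom 4, Zheng 1, Xu 2, Ueda 3, Orr 5, Hale 7, Varga 0.
A robot with w wins dominates both others in C(w,2) triples; summing gives 15 + 6 + 0 + 1 + 3 + 10 + 21 + 0 = 56 transitive triples.
Total triples C(8,3) = 56, so cyclic triples = 56 − 56 = 0.

0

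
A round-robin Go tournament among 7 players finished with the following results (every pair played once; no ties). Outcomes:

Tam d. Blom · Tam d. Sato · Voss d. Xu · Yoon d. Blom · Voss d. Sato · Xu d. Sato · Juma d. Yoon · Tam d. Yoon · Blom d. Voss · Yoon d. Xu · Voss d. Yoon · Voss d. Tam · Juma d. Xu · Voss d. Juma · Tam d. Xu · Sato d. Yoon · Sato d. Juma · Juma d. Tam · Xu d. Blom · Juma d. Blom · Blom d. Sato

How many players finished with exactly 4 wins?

2

Win totals: Yoon 2, Voss 5, Juma 4, Tam 4, Sato 2, Xu 2, Blom 2.
Exactly 4: Juma, Tam — 2 players.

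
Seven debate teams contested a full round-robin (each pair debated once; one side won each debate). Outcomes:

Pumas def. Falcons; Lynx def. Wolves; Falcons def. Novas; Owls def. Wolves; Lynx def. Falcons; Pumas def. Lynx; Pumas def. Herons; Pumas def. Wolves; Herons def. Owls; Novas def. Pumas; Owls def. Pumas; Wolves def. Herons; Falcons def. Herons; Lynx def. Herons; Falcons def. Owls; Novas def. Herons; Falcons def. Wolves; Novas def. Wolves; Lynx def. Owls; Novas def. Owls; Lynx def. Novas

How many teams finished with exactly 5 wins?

Win totals: Pumas 4, Novas 4, Lynx 5, Herons 1, Falcons 4, Owls 2, Wolves 1.
Exactly 5: Lynx — 1 team.

1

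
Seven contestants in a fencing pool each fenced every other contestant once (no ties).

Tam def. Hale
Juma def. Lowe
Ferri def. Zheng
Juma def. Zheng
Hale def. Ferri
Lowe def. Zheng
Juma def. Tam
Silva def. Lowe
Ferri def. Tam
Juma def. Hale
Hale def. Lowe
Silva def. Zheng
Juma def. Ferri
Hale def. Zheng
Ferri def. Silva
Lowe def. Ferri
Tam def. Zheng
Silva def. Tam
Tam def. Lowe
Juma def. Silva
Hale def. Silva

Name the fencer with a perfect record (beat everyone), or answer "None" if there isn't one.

Juma has 6 wins out of 6 opponents — a perfect record.

Juma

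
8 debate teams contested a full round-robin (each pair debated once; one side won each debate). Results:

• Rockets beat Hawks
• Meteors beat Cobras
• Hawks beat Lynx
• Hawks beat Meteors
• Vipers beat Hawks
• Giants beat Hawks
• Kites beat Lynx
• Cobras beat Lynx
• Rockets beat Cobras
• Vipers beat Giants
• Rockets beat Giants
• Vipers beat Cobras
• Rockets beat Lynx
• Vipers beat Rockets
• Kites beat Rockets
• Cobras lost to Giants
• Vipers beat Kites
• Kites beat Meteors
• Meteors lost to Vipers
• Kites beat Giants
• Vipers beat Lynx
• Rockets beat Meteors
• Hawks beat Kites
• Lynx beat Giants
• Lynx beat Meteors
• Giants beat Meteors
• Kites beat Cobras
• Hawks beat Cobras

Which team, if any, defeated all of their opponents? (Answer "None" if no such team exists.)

Vipers has 7 wins out of 7 opponents — a perfect record.

Vipers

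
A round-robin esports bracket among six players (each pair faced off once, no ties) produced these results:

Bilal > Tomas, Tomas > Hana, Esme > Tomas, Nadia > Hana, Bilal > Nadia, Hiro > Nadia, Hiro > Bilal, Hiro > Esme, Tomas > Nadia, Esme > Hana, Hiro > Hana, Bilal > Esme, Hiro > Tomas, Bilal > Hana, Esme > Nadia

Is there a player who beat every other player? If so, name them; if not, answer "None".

Hiro

Hiro has 5 wins out of 5 opponents — a perfect record.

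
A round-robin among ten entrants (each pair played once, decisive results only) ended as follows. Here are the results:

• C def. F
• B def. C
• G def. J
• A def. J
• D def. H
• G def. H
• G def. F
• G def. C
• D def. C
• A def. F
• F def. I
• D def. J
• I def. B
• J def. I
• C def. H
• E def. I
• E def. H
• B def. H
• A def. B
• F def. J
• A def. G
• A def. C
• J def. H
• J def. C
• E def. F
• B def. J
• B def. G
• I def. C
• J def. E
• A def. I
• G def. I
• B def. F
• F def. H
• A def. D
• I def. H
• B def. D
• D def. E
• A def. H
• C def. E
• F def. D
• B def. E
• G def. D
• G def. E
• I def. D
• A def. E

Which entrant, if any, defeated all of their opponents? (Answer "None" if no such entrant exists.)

A

A has 9 wins out of 9 opponents — a perfect record.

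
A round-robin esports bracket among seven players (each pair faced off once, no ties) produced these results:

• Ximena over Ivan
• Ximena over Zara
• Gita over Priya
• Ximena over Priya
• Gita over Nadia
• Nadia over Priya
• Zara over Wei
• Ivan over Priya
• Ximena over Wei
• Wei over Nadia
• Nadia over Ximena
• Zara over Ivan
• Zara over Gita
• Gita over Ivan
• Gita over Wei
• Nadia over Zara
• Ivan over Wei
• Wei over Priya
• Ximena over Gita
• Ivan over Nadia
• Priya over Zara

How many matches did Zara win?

3

Zara's results: beat Gita, Ivan, Wei; lost to Priya, Ximena, Nadia.
That is 3 wins.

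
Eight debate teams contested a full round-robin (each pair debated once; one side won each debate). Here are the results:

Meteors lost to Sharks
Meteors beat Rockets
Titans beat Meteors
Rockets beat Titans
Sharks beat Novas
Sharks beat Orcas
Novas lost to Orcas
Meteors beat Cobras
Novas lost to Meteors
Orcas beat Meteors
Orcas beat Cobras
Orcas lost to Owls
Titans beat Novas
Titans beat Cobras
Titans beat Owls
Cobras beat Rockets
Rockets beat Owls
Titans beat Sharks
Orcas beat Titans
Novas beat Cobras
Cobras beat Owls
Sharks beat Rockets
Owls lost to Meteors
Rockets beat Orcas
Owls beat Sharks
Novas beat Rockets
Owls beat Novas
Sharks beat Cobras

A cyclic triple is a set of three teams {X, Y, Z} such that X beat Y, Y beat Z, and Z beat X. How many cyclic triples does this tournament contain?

16

Win totals: Titans 5, Sharks 5, Cobras 2, Owls 3, Novas 2, Rockets 3, Meteors 4, Orcas 4.
A team with w wins dominates both others in C(w,2) triples; summing gives 10 + 10 + 1 + 3 + 1 + 3 + 6 + 6 = 40 transitive triples.
Total triples C(8,3) = 56, so cyclic triples = 56 − 40 = 16.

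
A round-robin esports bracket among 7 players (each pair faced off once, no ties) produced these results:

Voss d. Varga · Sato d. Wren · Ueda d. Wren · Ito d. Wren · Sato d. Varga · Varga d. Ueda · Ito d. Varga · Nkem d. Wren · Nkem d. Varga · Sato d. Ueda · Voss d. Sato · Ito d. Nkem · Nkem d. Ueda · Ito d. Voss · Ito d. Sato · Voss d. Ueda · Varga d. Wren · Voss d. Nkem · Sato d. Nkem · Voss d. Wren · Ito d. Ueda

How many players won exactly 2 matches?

Win totals: Voss 5, Ueda 1, Sato 4, Wren 0, Nkem 3, Varga 2, Ito 6.
Exactly 2: Varga — 1 player.

1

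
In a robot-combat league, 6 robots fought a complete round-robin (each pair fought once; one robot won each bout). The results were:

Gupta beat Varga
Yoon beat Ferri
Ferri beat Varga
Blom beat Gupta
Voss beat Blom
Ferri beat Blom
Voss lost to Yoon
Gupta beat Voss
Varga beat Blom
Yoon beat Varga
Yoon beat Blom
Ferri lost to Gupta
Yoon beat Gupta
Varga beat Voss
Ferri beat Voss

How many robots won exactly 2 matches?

Win totals: Voss 1, Varga 2, Yoon 5, Ferri 3, Gupta 3, Blom 1.
Exactly 2: Varga — 1 robot.

1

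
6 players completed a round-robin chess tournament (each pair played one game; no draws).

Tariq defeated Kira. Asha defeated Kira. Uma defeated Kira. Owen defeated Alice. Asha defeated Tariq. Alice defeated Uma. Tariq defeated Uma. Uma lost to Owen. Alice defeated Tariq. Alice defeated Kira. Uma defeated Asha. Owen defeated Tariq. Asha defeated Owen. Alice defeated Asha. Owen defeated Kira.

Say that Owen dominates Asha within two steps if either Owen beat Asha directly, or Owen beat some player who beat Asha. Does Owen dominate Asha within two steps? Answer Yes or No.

Owen did not beat Asha directly.
Owen beat Tariq, Alice, Uma, Kira. Of those, Alice beat Asha.

Yes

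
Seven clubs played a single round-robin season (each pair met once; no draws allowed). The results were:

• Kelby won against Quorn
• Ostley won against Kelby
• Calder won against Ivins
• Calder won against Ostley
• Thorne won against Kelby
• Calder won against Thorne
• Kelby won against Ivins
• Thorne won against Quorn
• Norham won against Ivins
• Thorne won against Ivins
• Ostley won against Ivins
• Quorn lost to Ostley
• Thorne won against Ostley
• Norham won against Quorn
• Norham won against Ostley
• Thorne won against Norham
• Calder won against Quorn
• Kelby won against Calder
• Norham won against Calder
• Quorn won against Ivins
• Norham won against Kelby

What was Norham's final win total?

5

Norham's results: beat Kelby, Quorn, Calder, Ostley, Ivins; lost to Thorne.
That is 5 wins.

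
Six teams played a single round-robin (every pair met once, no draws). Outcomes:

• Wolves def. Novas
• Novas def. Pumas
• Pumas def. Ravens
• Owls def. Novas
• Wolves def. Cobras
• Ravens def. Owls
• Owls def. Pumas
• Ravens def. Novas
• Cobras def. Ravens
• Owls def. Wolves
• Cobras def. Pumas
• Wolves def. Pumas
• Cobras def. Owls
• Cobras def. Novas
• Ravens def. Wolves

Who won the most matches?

Cobras

Win totals: Pumas 1, Wolves 3, Novas 1, Ravens 3, Owls 3, Cobras 4.
Cobras leads with 4 wins (next highest: 3).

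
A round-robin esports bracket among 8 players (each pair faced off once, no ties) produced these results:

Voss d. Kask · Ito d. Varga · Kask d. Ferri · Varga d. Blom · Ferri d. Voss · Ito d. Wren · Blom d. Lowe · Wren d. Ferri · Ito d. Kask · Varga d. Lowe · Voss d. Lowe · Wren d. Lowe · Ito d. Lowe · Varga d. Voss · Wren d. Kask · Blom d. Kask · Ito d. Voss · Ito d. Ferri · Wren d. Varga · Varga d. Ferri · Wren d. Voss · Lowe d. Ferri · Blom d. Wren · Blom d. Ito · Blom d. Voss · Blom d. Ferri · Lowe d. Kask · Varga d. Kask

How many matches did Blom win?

Blom's results: beat Lowe, Voss, Ferri, Wren, Ito, Kask; lost to Varga.
That is 6 wins.

6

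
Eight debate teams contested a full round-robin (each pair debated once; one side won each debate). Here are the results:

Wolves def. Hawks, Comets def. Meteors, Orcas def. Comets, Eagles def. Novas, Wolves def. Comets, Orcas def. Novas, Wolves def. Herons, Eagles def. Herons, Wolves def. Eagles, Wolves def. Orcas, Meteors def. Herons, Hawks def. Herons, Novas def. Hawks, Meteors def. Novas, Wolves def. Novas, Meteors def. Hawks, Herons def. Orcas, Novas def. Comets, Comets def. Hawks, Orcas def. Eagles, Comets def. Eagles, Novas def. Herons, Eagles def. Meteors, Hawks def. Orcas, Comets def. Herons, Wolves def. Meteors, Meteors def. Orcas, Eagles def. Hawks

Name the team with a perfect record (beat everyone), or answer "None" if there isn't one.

Wolves has 7 wins out of 7 opponents — a perfect record.

Wolves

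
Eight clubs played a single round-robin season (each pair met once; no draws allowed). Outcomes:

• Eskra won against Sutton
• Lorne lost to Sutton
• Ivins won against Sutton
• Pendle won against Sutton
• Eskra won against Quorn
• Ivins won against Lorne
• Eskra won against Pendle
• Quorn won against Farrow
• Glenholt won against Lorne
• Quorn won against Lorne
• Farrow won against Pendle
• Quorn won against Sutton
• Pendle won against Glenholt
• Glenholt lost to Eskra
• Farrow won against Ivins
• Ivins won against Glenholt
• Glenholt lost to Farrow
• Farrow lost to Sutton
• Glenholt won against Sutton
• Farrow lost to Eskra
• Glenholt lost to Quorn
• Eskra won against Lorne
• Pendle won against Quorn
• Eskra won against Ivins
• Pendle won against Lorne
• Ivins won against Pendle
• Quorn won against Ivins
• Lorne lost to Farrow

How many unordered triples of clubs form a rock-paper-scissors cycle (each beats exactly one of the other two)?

5

Win totals: Lorne 0, Eskra 7, Ivins 4, Pendle 4, Quorn 5, Glenholt 2, Sutton 2, Farrow 4.
A club with w wins dominates both others in C(w,2) triples; summing gives 0 + 21 + 6 + 6 + 10 + 1 + 1 + 6 = 51 transitive triples.
Total triples C(8,3) = 56, so cyclic triples = 56 − 51 = 5.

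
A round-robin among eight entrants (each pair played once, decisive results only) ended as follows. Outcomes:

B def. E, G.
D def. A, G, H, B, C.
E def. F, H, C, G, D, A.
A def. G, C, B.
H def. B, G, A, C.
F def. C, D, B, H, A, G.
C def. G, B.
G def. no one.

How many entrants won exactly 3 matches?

Win totals: A 3, B 2, C 2, D 5, E 6, F 6, G 0, H 4.
Exactly 3: A — 1 entrant.

1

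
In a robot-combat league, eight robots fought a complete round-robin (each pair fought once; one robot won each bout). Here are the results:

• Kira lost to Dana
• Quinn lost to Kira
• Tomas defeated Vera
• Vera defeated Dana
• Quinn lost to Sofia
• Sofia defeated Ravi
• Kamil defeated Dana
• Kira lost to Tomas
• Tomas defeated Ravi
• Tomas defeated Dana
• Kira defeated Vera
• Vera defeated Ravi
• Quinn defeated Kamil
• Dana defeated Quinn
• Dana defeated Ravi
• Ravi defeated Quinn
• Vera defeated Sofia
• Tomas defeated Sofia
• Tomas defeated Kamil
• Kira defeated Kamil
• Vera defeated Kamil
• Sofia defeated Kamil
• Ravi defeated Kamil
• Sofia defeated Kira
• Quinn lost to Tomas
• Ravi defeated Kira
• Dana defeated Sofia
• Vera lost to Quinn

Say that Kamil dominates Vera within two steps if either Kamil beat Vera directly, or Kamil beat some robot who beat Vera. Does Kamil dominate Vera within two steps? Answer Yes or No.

No

Kamil did not beat Vera directly.
Kamil beat Dana, but each of them lost to Vera. No two-step path.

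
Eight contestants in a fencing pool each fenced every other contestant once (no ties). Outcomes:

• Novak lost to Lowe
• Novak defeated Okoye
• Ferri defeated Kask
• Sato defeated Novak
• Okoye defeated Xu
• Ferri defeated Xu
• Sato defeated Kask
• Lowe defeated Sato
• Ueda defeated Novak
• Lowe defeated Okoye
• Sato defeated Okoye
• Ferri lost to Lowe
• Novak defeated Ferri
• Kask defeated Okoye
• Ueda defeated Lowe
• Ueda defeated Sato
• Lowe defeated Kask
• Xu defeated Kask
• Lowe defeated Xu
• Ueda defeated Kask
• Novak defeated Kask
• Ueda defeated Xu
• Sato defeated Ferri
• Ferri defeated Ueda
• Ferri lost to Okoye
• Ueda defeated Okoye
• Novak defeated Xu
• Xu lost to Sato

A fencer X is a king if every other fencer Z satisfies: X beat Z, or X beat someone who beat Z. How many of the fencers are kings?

Okoye cannot reach Lowe, Novak, Sato in two steps.
Lowe reaches everyone (king).
Novak cannot reach Lowe, Sato in two steps.
Ueda reaches everyone (king).
Ferri reaches everyone (king).
Sato cannot reach Lowe in two steps.
Xu cannot reach Lowe, Novak, Ueda, Ferri, Sato in two steps.
Kask cannot reach Lowe, Novak, Ueda, Sato in two steps.
Kings: Lowe, Ueda, Ferri — 3.

3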